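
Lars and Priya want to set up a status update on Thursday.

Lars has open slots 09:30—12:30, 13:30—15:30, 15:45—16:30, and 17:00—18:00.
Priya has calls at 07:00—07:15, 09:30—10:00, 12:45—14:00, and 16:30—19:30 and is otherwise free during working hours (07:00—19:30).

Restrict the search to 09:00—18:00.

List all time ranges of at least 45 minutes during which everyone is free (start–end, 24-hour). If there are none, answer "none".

Priya free within 07:00–19:30: 07:15–09:30, 10:00–12:45, 14:00–16:30.
Lars ∩ Priya: 10:00–12:30, 14:00–15:30, 15:45–16:30.
Restricted to 09:00–18:00: 10:00–12:30, 14:00–15:30, 15:45–16:30.
Windows ≥ 45 min: 10:00–12:30, 14:00–15:30, 15:45–16:30.

10:00–12:30, 14:00–15:30, 15:45–16:30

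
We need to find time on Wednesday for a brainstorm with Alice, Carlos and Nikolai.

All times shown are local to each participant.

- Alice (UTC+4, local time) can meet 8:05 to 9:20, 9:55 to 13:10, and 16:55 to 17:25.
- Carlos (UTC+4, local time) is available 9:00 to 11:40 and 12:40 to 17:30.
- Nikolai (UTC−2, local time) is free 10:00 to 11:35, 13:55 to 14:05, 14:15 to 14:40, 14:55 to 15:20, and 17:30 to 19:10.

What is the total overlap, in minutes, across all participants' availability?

Alice → UTC: 04:05–05:20, 05:55–09:10, 12:55–13:25.
Carlos → UTC: 05:00–07:40, 08:40–13:30.
Nikolai → UTC: 12:00–13:35, 15:55–16:05, 16:15–16:40, 16:55–17:20, 19:30–21:10.
Alice ∩ Carlos: 05:00–05:20, 05:55–07:40, 08:40–09:10, 12:55–13:25.
Alice ∩ Carlos ∩ Nikolai: 12:55–13:25.
Total common minutes: 30.

30 minutes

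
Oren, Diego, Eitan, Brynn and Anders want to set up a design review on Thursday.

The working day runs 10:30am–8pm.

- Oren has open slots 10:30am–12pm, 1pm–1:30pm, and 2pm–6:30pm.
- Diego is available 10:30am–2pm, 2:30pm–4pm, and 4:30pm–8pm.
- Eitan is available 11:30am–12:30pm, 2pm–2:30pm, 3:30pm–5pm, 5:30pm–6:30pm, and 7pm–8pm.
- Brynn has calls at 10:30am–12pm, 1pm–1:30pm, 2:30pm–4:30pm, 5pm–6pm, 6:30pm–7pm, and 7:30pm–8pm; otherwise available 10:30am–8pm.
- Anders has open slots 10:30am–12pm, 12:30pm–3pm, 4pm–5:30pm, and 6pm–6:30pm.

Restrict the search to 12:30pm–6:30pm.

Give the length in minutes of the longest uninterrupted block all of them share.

Brynn free within 10:30–20:00: 12:00–13:00, 13:30–14:30, 16:30–17:00, 18:00–18:30, 19:00–19:30.
Oren ∩ Diego: 10:30–12:00, 13:00–13:30, 14:30–16:00, 16:30–18:30.
Oren ∩ Diego ∩ Eitan: 11:30–12:00, 15:30–16:00, 16:30–17:00, 17:30–18:30.
Oren ∩ Diego ∩ Eitan ∩ Brynn: 16:30–17:00, 18:00–18:30.
Oren ∩ Diego ∩ Eitan ∩ Brynn ∩ Anders: 16:30–17:00, 18:00–18:30.
Restricted to 12:30–18:30: 16:30–17:00, 18:00–18:30.
Common window lengths: 30, 30 min; longest is 30.

30 minutes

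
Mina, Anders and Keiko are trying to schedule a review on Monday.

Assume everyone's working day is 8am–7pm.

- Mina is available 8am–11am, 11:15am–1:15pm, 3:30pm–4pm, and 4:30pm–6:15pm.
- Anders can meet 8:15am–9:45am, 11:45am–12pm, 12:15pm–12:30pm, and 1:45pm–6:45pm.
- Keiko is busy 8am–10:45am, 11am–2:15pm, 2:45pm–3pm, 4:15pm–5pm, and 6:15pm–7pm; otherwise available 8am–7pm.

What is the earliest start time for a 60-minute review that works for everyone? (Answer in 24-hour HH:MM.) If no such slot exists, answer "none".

Keiko free within 08:00–19:00: 10:45–11:00, 14:15–14:45, 15:00–16:15, 17:00–18:15.
Mina ∩ Anders: 08:15–09:45, 11:45–12:00, 12:15–12:30, 15:30–16:00, 16:30–18:15.
Mina ∩ Anders ∩ Keiko: 15:30–16:00, 17:00–18:15.
Windows ≥ 60 min: 17:00–18:15.
Earliest such window starts at 17:00.

17:00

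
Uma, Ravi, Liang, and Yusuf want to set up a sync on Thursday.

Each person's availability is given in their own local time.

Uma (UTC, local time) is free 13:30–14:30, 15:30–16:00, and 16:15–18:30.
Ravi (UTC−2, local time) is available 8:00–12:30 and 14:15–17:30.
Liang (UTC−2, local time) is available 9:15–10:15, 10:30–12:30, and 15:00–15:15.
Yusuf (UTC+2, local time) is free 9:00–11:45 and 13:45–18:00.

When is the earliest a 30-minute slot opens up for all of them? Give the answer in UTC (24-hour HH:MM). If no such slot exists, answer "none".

Uma → UTC: 13:30–14:30, 15:30–16:00, 16:15–18:30.
Ravi → UTC: 10:00–14:30, 16:15–19:30.
Liang → UTC: 11:15–12:15, 12:30–14:30, 17:00–17:15.
Yusuf → UTC: 07:00–09:45, 11:45–16:00.
Uma ∩ Ravi: 13:30–14:30, 16:15–18:30.
Uma ∩ Ravi ∩ Liang: 13:30–14:30, 17:00–17:15.
Uma ∩ Ravi ∩ Liang ∩ Yusuf: 13:30–14:30.
Windows ≥ 30 min: 13:30–14:30.
Earliest such window starts at 13:30.

13:30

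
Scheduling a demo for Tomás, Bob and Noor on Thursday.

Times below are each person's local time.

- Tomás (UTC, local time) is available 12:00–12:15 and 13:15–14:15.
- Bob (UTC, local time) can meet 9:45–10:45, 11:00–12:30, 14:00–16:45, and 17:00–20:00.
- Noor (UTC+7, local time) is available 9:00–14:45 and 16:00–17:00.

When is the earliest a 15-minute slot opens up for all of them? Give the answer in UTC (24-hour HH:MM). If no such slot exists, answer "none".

Tomás → UTC: 12:00–12:15, 13:15–14:15.
Bob → UTC: 09:45–10:45, 11:00–12:30, 14:00–16:45, 17:00–20:00.
Noor → UTC: 02:00–07:45, 09:00–10:00.
Tomás ∩ Bob: 12:00–12:15, 14:00–14:15.
Tomás ∩ Bob ∩ Noor: (none).
Windows ≥ 15 min: (none).

none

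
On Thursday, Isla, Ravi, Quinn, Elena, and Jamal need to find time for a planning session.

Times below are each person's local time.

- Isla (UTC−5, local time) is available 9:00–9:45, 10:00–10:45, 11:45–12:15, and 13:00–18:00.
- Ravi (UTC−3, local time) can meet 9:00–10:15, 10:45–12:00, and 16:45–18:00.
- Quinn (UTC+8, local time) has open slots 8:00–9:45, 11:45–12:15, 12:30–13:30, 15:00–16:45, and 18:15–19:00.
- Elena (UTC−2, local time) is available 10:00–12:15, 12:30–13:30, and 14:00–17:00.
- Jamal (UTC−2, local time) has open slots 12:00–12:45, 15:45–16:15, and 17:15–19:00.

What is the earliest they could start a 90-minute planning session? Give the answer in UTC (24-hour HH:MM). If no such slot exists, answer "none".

Isla → UTC: 14:00–14:45, 15:00–15:45, 16:45–17:15, 18:00–23:00.
Ravi → UTC: 12:00–13:15, 13:45–15:00, 19:45–21:00.
Quinn → UTC: 00:00–01:45, 03:45–04:15, 04:30–05:30, 07:00–08:45, 10:15–11:00.
Elena → UTC: 12:00–14:15, 14:30–15:30, 16:00–19:00.
Jamal → UTC: 14:00–14:45, 17:45–18:15, 19:15–21:00.
Isla ∩ Ravi: 14:00–14:45, 19:45–21:00.
Isla ∩ Ravi ∩ Quinn: (none).
Isla ∩ Ravi ∩ Quinn ∩ Elena: (none).
Isla ∩ Ravi ∩ Quinn ∩ Elena ∩ Jamal: (none).
Windows ≥ 90 min: (none).

none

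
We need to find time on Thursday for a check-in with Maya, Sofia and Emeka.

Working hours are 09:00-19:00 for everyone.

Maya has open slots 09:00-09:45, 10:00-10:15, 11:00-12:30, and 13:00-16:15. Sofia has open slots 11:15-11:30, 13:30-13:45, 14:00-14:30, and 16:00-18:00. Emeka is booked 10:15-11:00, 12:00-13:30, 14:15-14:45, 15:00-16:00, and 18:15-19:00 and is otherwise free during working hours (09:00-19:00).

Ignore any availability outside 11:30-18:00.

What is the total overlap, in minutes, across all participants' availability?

45 minutes

Emeka free within 09:00–19:00: 09:00–10:15, 11:00–12:00, 13:30–14:15, 14:45–15:00, 16:00–18:15.
Maya ∩ Sofia: 11:15–11:30, 13:30–13:45, 14:00–14:30, 16:00–16:15.
Maya ∩ Sofia ∩ Emeka: 11:15–11:30, 13:30–13:45, 14:00–14:15, 16:00–16:15.
Restricted to 11:30–18:00: 13:30–13:45, 14:00–14:15, 16:00–16:15.
Total common minutes: 15 + 15 + 15 = 45.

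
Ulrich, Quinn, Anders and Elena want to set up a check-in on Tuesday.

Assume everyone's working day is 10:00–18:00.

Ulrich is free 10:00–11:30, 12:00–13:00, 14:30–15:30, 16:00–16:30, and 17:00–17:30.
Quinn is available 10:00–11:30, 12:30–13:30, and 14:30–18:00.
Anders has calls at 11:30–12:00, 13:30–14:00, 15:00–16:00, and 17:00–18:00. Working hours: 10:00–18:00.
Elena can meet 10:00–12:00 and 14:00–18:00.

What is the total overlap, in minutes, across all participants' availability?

150 minutes

Anders free within 10:00–18:00: 10:00–11:30, 12:00–13:30, 14:00–15:00, 16:00–17:00.
Ulrich ∩ Quinn: 10:00–11:30, 12:30–13:00, 14:30–15:30, 16:00–16:30, 17:00–17:30.
Ulrich ∩ Quinn ∩ Anders: 10:00–11:30, 12:30–13:00, 14:30–15:00, 16:00–16:30.
Ulrich ∩ Quinn ∩ Anders ∩ Elena: 10:00–11:30, 14:30–15:00, 16:00–16:30.
Total common minutes: 90 + 30 + 30 = 150.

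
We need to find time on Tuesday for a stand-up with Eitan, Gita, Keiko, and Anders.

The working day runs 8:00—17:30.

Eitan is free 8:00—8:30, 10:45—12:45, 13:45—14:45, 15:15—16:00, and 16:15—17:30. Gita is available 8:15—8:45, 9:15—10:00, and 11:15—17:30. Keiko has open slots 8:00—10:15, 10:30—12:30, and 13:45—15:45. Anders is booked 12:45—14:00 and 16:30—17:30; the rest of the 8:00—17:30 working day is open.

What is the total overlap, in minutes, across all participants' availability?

165 minutes

Anders free within 08:00–17:30: 08:00–12:45, 14:00–16:30.
Eitan ∩ Gita: 08:15–08:30, 11:15–12:45, 13:45–14:45, 15:15–16:00, 16:15–17:30.
Eitan ∩ Gita ∩ Keiko: 08:15–08:30, 11:15–12:30, 13:45–14:45, 15:15–15:45.
Eitan ∩ Gita ∩ Keiko ∩ Anders: 08:15–08:30, 11:15–12:30, 14:00–14:45, 15:15–15:45.
Total common minutes: 15 + 75 + 45 + 30 = 165.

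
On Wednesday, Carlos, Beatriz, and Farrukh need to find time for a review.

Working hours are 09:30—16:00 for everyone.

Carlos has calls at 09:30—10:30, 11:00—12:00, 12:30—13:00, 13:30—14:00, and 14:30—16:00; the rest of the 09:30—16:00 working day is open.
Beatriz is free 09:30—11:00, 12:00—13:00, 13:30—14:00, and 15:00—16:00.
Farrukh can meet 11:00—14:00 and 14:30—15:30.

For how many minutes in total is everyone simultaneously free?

Carlos free within 09:30–16:00: 10:30–11:00, 12:00–12:30, 13:00–13:30, 14:00–14:30.
Carlos ∩ Beatriz: 10:30–11:00, 12:00–12:30.
Carlos ∩ Beatriz ∩ Farrukh: 12:00–12:30.
Total common minutes: 30.

30 minutes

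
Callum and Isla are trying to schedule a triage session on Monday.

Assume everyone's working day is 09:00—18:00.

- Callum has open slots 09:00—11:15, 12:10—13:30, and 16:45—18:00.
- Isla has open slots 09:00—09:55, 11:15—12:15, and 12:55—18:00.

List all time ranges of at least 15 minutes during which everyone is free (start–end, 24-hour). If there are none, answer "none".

09:00–09:55, 12:55–13:30, 16:45–18:00

Callum ∩ Isla: 09:00–09:55, 12:10–12:15, 12:55–13:30, 16:45–18:00.
Windows ≥ 15 min: 09:00–09:55, 12:55–13:30, 16:45–18:00.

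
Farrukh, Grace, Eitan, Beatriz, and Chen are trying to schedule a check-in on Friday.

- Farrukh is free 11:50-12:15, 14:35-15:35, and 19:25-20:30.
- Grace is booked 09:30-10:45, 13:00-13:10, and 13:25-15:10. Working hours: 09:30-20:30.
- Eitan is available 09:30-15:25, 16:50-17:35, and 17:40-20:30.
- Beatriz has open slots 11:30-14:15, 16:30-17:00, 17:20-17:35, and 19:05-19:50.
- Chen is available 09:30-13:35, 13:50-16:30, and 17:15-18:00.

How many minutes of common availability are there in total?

25 minutes

Grace free within 09:30–20:30: 10:45–13:00, 13:10–13:25, 15:10–20:30.
Farrukh ∩ Grace: 11:50–12:15, 15:10–15:35, 19:25–20:30.
Farrukh ∩ Grace ∩ Eitan: 11:50–12:15, 15:10–15:25, 19:25–20:30.
Farrukh ∩ Grace ∩ Eitan ∩ Beatriz: 11:50–12:15, 19:25–19:50.
Farrukh ∩ Grace ∩ Eitan ∩ Beatriz ∩ Chen: 11:50–12:15.
Total common minutes: 25.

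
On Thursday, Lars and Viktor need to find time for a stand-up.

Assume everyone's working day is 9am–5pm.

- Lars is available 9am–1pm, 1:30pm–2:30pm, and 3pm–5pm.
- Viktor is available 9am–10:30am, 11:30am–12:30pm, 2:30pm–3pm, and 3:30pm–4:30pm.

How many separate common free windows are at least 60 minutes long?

Lars ∩ Viktor: 09:00–10:30, 11:30–12:30, 15:30–16:30.
Windows ≥ 60 min: 09:00–10:30, 11:30–12:30, 15:30–16:30.
That's 3 windows.

3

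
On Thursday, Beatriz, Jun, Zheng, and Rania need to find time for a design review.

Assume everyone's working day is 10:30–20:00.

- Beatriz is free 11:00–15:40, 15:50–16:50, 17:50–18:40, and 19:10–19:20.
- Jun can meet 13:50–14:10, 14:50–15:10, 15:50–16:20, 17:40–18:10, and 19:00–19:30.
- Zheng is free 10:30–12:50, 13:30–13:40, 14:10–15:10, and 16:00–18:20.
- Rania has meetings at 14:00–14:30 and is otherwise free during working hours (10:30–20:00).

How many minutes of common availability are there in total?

60 minutes

Rania free within 10:30–20:00: 10:30–14:00, 14:30–20:00.
Beatriz ∩ Jun: 13:50–14:10, 14:50–15:10, 15:50–16:20, 17:50–18:10, 19:10–19:20.
Beatriz ∩ Jun ∩ Zheng: 14:50–15:10, 16:00–16:20, 17:50–18:10.
Beatriz ∩ Jun ∩ Zheng ∩ Rania: 14:50–15:10, 16:00–16:20, 17:50–18:10.
Total common minutes: 20 + 20 + 20 = 60.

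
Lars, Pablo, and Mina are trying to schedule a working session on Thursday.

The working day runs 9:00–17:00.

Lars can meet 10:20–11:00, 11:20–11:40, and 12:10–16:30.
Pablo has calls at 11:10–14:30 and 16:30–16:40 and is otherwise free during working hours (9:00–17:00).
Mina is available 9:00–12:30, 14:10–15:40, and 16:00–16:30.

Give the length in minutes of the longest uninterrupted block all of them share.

70 minutes

Pablo free within 09:00–17:00: 09:00–11:10, 14:30–16:30, 16:40–17:00.
Lars ∩ Pablo: 10:20–11:00, 14:30–16:30.
Lars ∩ Pablo ∩ Mina: 10:20–11:00, 14:30–15:40, 16:00–16:30.
Common window lengths: 40, 70, 30 min; longest is 70.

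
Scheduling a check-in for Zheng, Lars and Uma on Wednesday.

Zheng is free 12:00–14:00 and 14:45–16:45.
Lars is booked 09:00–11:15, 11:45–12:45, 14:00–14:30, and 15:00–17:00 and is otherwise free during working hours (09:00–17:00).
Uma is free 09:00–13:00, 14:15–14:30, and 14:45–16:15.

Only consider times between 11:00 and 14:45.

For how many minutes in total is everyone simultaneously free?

Lars free within 09:00–17:00: 11:15–11:45, 12:45–14:00, 14:30–15:00.
Zheng ∩ Lars: 12:45–14:00, 14:45–15:00.
Zheng ∩ Lars ∩ Uma: 12:45–13:00, 14:45–15:00.
Restricted to 11:00–14:45: 12:45–13:00.
Total common minutes: 15.

15 minutes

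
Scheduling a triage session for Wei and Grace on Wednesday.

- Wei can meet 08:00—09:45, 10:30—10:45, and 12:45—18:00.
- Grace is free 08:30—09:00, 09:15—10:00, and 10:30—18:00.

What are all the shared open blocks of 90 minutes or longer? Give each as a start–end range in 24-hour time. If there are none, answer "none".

Wei ∩ Grace: 08:30–09:00, 09:15–09:45, 10:30–10:45, 12:45–18:00.
Windows ≥ 90 min: 12:45–18:00.

12:45–18:00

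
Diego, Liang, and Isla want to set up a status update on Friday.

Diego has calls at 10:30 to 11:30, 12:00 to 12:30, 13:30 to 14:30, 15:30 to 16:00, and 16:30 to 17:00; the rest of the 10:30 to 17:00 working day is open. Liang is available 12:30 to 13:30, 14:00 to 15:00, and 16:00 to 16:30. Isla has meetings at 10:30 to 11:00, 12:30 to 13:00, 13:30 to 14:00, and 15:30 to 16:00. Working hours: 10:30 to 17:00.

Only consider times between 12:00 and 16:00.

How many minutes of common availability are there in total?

60 minutes

Diego free within 10:30–17:00: 11:30–12:00, 12:30–13:30, 14:30–15:30, 16:00–16:30.
Isla free within 10:30–17:00: 11:00–12:30, 13:00–13:30, 14:00–15:30, 16:00–17:00.
Diego ∩ Liang: 12:30–13:30, 14:30–15:00, 16:00–16:30.
Diego ∩ Liang ∩ Isla: 13:00–13:30, 14:30–15:00, 16:00–16:30.
Restricted to 12:00–16:00: 13:00–13:30, 14:30–15:00.
Total common minutes: 30 + 30 = 60.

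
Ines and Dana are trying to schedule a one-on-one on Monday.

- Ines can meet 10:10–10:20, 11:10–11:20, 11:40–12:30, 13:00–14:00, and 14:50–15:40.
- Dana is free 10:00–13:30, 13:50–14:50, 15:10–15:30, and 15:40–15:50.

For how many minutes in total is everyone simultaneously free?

Ines ∩ Dana: 10:10–10:20, 11:10–11:20, 11:40–12:30, 13:00–13:30, 13:50–14:00, 15:10–15:30.
Total common minutes: 10 + 10 + 50 + 30 + 10 + 20 = 130.

130 minutes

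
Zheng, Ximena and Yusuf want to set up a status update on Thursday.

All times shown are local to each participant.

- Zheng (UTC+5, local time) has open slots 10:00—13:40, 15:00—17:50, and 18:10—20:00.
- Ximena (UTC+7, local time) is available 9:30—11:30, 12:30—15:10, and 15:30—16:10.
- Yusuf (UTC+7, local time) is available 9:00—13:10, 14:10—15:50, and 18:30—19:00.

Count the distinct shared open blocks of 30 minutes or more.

Zheng → UTC: 05:00–08:40, 10:00–12:50, 13:10–15:00.
Ximena → UTC: 02:30–04:30, 05:30–08:10, 08:30–09:10.
Yusuf → UTC: 02:00–06:10, 07:10–08:50, 11:30–12:00.
Zheng ∩ Ximena: 05:30–08:10, 08:30–08:40.
Zheng ∩ Ximena ∩ Yusuf: 05:30–06:10, 07:10–08:10, 08:30–08:40.
Windows ≥ 30 min: 05:30–06:10, 07:10–08:10.
That's 2 windows.

2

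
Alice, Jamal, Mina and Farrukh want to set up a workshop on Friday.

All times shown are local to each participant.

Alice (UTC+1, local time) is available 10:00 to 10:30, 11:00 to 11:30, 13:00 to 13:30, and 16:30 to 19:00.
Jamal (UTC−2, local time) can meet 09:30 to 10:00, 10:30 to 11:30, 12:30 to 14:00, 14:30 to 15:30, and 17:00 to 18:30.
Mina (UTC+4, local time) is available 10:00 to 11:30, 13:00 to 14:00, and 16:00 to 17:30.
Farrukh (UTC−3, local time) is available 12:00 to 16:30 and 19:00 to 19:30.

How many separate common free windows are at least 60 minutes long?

0

Alice → UTC: 09:00–09:30, 10:00–10:30, 12:00–12:30, 15:30–18:00.
Jamal → UTC: 11:30–12:00, 12:30–13:30, 14:30–16:00, 16:30–17:30, 19:00–20:30.
Mina → UTC: 06:00–07:30, 09:00–10:00, 12:00–13:30.
Farrukh → UTC: 15:00–19:30, 22:00–22:30.
Alice ∩ Jamal: 15:30–16:00, 16:30–17:30.
Alice ∩ Jamal ∩ Mina: (none).
Alice ∩ Jamal ∩ Mina ∩ Farrukh: (none).
Windows ≥ 60 min: (none).
That's 0 windows.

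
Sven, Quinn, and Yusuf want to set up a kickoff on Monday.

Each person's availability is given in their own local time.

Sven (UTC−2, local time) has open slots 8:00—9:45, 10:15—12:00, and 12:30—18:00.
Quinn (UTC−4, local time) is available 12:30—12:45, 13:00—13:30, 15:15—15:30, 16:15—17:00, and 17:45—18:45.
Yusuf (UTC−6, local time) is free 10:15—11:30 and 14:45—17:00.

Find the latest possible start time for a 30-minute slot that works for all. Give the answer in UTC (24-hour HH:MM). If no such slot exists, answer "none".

17:00

Sven → UTC: 10:00–11:45, 12:15–14:00, 14:30–20:00.
Quinn → UTC: 16:30–16:45, 17:00–17:30, 19:15–19:30, 20:15–21:00, 21:45–22:45.
Yusuf → UTC: 16:15–17:30, 20:45–23:00.
Sven ∩ Quinn: 16:30–16:45, 17:00–17:30, 19:15–19:30.
Sven ∩ Quinn ∩ Yusuf: 16:30–16:45, 17:00–17:30.
Windows ≥ 30 min: 17:00–17:30.
Latest start in the last window 17:00–17:30 is 17:30 − 30 min = 17:00.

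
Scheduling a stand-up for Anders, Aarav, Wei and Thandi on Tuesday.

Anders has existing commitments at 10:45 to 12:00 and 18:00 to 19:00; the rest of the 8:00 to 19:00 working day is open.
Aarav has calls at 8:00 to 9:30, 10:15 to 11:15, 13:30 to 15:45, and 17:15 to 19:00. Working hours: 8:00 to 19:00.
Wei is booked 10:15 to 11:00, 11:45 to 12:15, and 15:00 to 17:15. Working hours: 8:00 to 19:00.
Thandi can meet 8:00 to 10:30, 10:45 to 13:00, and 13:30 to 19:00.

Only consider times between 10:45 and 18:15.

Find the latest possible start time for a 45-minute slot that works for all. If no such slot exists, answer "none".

12:15

Anders free within 08:00–19:00: 08:00–10:45, 12:00–18:00.
Aarav free within 08:00–19:00: 09:30–10:15, 11:15–13:30, 15:45–17:15.
Wei free within 08:00–19:00: 08:00–10:15, 11:00–11:45, 12:15–15:00, 17:15–19:00.
Anders ∩ Aarav: 09:30–10:15, 12:00–13:30, 15:45–17:15.
Anders ∩ Aarav ∩ Wei: 09:30–10:15, 12:15–13:30.
Anders ∩ Aarav ∩ Wei ∩ Thandi: 09:30–10:15, 12:15–13:00.
Restricted to 10:45–18:15: 12:15–13:00.
Windows ≥ 45 min: 12:15–13:00.
Latest start in the last window 12:15–13:00 is 13:00 − 45 min = 12:15.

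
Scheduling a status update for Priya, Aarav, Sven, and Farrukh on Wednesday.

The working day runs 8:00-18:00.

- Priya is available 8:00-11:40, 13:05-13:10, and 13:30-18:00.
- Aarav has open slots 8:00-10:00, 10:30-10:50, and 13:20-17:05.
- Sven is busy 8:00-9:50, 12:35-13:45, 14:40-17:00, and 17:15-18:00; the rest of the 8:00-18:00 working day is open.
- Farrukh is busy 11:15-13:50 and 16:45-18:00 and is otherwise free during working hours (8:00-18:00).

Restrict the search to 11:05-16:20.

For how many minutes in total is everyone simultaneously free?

Sven free within 08:00–18:00: 09:50–12:35, 13:45–14:40, 17:00–17:15.
Farrukh free within 08:00–18:00: 08:00–11:15, 13:50–16:45.
Priya ∩ Aarav: 08:00–10:00, 10:30–10:50, 13:30–17:05.
Priya ∩ Aarav ∩ Sven: 09:50–10:00, 10:30–10:50, 13:45–14:40, 17:00–17:05.
Priya ∩ Aarav ∩ Sven ∩ Farrukh: 09:50–10:00, 10:30–10:50, 13:50–14:40.
Restricted to 11:05–16:20: 13:50–14:40.
Total common minutes: 50.

50 minutes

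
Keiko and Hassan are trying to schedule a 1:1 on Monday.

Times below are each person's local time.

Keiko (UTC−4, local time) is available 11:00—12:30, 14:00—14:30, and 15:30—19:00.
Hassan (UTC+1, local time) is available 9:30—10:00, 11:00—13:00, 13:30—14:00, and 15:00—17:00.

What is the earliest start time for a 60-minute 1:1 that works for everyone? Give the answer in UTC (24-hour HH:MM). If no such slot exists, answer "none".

Keiko → UTC: 15:00–16:30, 18:00–18:30, 19:30–23:00.
Hassan → UTC: 08:30–09:00, 10:00–12:00, 12:30–13:00, 14:00–16:00.
Keiko ∩ Hassan: 15:00–16:00.
Windows ≥ 60 min: 15:00–16:00.
Earliest such window starts at 15:00.

15:00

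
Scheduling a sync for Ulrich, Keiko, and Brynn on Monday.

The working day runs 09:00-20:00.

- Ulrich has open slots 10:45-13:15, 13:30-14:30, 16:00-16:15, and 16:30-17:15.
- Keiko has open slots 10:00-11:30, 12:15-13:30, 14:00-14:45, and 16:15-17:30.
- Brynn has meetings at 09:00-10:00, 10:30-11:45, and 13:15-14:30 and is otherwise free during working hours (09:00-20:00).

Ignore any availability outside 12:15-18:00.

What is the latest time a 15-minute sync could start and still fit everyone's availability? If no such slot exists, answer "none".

17:00

Brynn free within 09:00–20:00: 10:00–10:30, 11:45–13:15, 14:30–20:00.
Ulrich ∩ Keiko: 10:45–11:30, 12:15–13:15, 14:00–14:30, 16:30–17:15.
Ulrich ∩ Keiko ∩ Brynn: 12:15–13:15, 16:30–17:15.
Restricted to 12:15–18:00: 12:15–13:15, 16:30–17:15.
Windows ≥ 15 min: 12:15–13:15, 16:30–17:15.
Latest start in the last window 16:30–17:15 is 17:15 − 15 min = 17:00.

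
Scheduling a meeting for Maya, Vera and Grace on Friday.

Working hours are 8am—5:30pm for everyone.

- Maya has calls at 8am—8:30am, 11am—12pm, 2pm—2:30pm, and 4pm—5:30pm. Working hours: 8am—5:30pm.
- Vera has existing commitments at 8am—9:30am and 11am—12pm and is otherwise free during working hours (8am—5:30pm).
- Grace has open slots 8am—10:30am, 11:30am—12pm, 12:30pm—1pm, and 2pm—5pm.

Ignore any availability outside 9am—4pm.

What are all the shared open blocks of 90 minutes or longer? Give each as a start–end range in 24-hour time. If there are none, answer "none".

14:30–16:00

Maya free within 08:00–17:30: 08:30–11:00, 12:00–14:00, 14:30–16:00.
Vera free within 08:00–17:30: 09:30–11:00, 12:00–17:30.
Maya ∩ Vera: 09:30–11:00, 12:00–14:00, 14:30–16:00.
Maya ∩ Vera ∩ Grace: 09:30–10:30, 12:30–13:00, 14:30–16:00.
Restricted to 09:00–16:00: 09:30–10:30, 12:30–13:00, 14:30–16:00.
Windows ≥ 90 min: 14:30–16:00.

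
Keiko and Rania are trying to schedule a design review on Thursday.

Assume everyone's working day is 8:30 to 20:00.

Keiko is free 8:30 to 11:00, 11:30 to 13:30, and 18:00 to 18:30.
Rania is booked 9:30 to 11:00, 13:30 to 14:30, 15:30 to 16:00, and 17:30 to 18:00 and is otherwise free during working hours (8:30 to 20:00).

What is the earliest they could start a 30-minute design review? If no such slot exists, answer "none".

Rania free within 08:30–20:00: 08:30–09:30, 11:00–13:30, 14:30–15:30, 16:00–17:30, 18:00–20:00.
Keiko ∩ Rania: 08:30–09:30, 11:30–13:30, 18:00–18:30.
Windows ≥ 30 min: 08:30–09:30, 11:30–13:30, 18:00–18:30.
Earliest such window starts at 08:30.

08:30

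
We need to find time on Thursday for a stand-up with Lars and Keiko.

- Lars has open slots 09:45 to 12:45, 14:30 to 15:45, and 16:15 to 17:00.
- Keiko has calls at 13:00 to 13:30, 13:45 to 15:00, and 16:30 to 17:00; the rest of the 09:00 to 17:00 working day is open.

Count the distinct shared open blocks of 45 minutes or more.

Keiko free within 09:00–17:00: 09:00–13:00, 13:30–13:45, 15:00–16:30.
Lars ∩ Keiko: 09:45–12:45, 15:00–15:45, 16:15–16:30.
Windows ≥ 45 min: 09:45–12:45, 15:00–15:45.
That's 2 windows.

2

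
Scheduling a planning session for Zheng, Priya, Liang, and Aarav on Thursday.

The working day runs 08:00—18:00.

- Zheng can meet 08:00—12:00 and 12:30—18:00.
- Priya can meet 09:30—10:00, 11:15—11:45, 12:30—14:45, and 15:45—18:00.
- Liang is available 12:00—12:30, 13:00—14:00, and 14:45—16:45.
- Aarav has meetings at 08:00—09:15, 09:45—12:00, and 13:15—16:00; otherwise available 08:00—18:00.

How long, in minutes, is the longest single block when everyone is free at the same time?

45 minutes

Aarav free within 08:00–18:00: 09:15–09:45, 12:00–13:15, 16:00–18:00.
Zheng ∩ Priya: 09:30–10:00, 11:15–11:45, 12:30–14:45, 15:45–18:00.
Zheng ∩ Priya ∩ Liang: 13:00–14:00, 15:45–16:45.
Zheng ∩ Priya ∩ Liang ∩ Aarav: 13:00–13:15, 16:00–16:45.
Common window lengths: 15, 45 min; longest is 45.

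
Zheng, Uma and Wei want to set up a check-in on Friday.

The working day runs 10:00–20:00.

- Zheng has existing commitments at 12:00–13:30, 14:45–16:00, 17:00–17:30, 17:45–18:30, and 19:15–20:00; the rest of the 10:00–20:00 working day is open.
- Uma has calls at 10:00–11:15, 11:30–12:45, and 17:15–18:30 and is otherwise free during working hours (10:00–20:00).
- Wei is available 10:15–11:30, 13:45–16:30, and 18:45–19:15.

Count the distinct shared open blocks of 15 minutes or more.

Zheng free within 10:00–20:00: 10:00–12:00, 13:30–14:45, 16:00–17:00, 17:30–17:45, 18:30–19:15.
Uma free within 10:00–20:00: 11:15–11:30, 12:45–17:15, 18:30–20:00.
Zheng ∩ Uma: 11:15–11:30, 13:30–14:45, 16:00–17:00, 18:30–19:15.
Zheng ∩ Uma ∩ Wei: 11:15–11:30, 13:45–14:45, 16:00–16:30, 18:45–19:15.
Windows ≥ 15 min: 11:15–11:30, 13:45–14:45, 16:00–16:30, 18:45–19:15.
That's 4 windows.

4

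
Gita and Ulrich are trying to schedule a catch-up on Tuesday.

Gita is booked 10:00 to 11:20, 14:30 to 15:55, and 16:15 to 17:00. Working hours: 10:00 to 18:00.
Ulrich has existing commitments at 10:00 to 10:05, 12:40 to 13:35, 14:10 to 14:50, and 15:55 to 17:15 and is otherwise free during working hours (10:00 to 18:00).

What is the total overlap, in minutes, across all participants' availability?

Gita free within 10:00–18:00: 11:20–14:30, 15:55–16:15, 17:00–18:00.
Ulrich free within 10:00–18:00: 10:05–12:40, 13:35–14:10, 14:50–15:55, 17:15–18:00.
Gita ∩ Ulrich: 11:20–12:40, 13:35–14:10, 17:15–18:00.
Total common minutes: 80 + 35 + 45 = 160.

160 minutes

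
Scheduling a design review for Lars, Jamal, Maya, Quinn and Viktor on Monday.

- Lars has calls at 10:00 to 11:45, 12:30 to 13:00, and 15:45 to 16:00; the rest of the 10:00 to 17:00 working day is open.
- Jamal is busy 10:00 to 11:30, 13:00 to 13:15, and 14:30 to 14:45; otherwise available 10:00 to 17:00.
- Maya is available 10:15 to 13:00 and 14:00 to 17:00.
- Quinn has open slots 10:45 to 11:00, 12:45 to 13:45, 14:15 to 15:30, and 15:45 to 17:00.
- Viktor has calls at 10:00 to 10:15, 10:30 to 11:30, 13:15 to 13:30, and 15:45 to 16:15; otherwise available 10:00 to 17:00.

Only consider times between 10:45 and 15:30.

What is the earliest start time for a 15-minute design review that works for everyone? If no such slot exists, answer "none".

Lars free within 10:00–17:00: 11:45–12:30, 13:00–15:45, 16:00–17:00.
Jamal free within 10:00–17:00: 11:30–13:00, 13:15–14:30, 14:45–17:00.
Viktor free within 10:00–17:00: 10:15–10:30, 11:30–13:15, 13:30–15:45, 16:15–17:00.
Lars ∩ Jamal: 11:45–12:30, 13:15–14:30, 14:45–15:45, 16:00–17:00.
Lars ∩ Jamal ∩ Maya: 11:45–12:30, 14:00–14:30, 14:45–15:45, 16:00–17:00.
Lars ∩ Jamal ∩ Maya ∩ Quinn: 14:15–14:30, 14:45–15:30, 16:00–17:00.
Lars ∩ Jamal ∩ Maya ∩ Quinn ∩ Viktor: 14:15–14:30, 14:45–15:30, 16:15–17:00.
Restricted to 10:45–15:30: 14:15–14:30, 14:45–15:30.
Windows ≥ 15 min: 14:15–14:30, 14:45–15:30.
Earliest such window starts at 14:15.

14:15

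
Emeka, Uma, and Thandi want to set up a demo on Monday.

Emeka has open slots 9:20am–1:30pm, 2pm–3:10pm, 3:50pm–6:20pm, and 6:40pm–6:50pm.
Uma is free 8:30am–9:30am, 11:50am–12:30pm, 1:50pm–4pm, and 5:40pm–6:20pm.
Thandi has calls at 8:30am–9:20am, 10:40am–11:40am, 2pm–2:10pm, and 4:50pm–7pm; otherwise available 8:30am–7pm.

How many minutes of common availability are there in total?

Thandi free within 08:30–19:00: 09:20–10:40, 11:40–14:00, 14:10–16:50.
Emeka ∩ Uma: 09:20–09:30, 11:50–12:30, 14:00–15:10, 15:50–16:00, 17:40–18:20.
Emeka ∩ Uma ∩ Thandi: 09:20–09:30, 11:50–12:30, 14:10–15:10, 15:50–16:00.
Total common minutes: 10 + 40 + 60 + 10 = 120.

120 minutes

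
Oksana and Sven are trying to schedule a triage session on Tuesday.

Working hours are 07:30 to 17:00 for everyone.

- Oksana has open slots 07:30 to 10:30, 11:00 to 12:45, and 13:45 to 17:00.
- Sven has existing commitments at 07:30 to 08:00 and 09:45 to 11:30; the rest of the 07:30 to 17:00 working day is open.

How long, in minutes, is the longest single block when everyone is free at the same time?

195 minutes

Sven free within 07:30–17:00: 08:00–09:45, 11:30–17:00.
Oksana ∩ Sven: 08:00–09:45, 11:30–12:45, 13:45–17:00.
Common window lengths: 105, 75, 195 min; longest is 195.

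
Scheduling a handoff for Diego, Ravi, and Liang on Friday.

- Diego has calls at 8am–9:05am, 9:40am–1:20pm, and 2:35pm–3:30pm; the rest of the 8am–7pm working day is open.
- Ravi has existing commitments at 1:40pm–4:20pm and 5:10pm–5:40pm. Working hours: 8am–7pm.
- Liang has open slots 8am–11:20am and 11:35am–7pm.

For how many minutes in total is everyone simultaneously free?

Diego free within 08:00–19:00: 09:05–09:40, 13:20–14:35, 15:30–19:00.
Ravi free within 08:00–19:00: 08:00–13:40, 16:20–17:10, 17:40–19:00.
Diego ∩ Ravi: 09:05–09:40, 13:20–13:40, 16:20–17:10, 17:40–19:00.
Diego ∩ Ravi ∩ Liang: 09:05–09:40, 13:20–13:40, 16:20–17:10, 17:40–19:00.
Total common minutes: 35 + 20 + 50 + 80 = 185.

185 minutes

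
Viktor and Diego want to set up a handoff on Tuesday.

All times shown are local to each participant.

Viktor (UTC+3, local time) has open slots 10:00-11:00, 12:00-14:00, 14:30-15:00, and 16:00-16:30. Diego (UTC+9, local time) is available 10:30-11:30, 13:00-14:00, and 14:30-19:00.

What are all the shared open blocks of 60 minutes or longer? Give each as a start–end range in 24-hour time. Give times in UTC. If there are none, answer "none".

07:00–08:00, 09:00–10:00

Viktor → UTC: 07:00–08:00, 09:00–11:00, 11:30–12:00, 13:00–13:30.
Diego → UTC: 01:30–02:30, 04:00–05:00, 05:30–10:00.
Viktor ∩ Diego: 07:00–08:00, 09:00–10:00.
Windows ≥ 60 min: 07:00–08:00, 09:00–10:00.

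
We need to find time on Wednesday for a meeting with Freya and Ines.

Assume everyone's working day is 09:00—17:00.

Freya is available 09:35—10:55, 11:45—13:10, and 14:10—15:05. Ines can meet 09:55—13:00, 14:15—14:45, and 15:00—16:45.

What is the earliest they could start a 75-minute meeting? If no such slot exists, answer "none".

Freya ∩ Ines: 09:55–10:55, 11:45–13:00, 14:15–14:45, 15:00–15:05.
Windows ≥ 75 min: 11:45–13:00.
Earliest such window starts at 11:45.

11:45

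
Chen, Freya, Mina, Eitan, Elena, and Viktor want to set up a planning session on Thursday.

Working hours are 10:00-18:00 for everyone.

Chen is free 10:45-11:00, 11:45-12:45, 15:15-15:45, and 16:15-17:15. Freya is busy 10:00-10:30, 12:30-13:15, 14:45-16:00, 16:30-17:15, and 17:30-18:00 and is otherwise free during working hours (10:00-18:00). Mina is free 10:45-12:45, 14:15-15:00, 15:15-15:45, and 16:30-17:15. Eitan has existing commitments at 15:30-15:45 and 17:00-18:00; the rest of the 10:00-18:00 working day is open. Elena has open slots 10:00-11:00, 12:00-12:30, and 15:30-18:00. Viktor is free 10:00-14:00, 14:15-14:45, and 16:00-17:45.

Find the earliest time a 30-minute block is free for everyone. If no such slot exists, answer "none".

12:00

Freya free within 10:00–18:00: 10:30–12:30, 13:15–14:45, 16:00–16:30, 17:15–17:30.
Eitan free within 10:00–18:00: 10:00–15:30, 15:45–17:00.
Chen ∩ Freya: 10:45–11:00, 11:45–12:30, 16:15–16:30.
Chen ∩ Freya ∩ Mina: 10:45–11:00, 11:45–12:30.
Chen ∩ Freya ∩ Mina ∩ Eitan: 10:45–11:00, 11:45–12:30.
Chen ∩ Freya ∩ Mina ∩ Eitan ∩ Elena: 10:45–11:00, 12:00–12:30.
Chen ∩ Freya ∩ Mina ∩ Eitan ∩ Elena ∩ Viktor: 10:45–11:00, 12:00–12:30.
Windows ≥ 30 min: 12:00–12:30.
Earliest such window starts at 12:00.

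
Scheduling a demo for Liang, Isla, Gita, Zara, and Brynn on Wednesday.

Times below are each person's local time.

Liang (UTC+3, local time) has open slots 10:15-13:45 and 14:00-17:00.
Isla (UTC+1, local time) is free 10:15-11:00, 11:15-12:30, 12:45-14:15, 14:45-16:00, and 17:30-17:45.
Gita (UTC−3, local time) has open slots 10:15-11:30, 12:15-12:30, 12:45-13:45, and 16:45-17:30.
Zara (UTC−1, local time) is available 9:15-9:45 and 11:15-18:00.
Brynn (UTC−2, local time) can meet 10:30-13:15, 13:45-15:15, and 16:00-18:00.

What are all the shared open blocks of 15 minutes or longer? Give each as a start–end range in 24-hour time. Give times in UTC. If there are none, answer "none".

Liang → UTC: 07:15–10:45, 11:00–14:00.
Isla → UTC: 09:15–10:00, 10:15–11:30, 11:45–13:15, 13:45–15:00, 16:30–16:45.
Gita → UTC: 13:15–14:30, 15:15–15:30, 15:45–16:45, 19:45–20:30.
Zara → UTC: 10:15–10:45, 12:15–19:00.
Brynn → UTC: 12:30–15:15, 15:45–17:15, 18:00–20:00.
Liang ∩ Isla: 09:15–10:00, 10:15–10:45, 11:00–11:30, 11:45–13:15, 13:45–14:00.
Liang ∩ Isla ∩ Gita: 13:45–14:00.
Liang ∩ Isla ∩ Gita ∩ Zara: 13:45–14:00.
Liang ∩ Isla ∩ Gita ∩ Zara ∩ Brynn: 13:45–14:00.
Windows ≥ 15 min: 13:45–14:00.

13:45–14:00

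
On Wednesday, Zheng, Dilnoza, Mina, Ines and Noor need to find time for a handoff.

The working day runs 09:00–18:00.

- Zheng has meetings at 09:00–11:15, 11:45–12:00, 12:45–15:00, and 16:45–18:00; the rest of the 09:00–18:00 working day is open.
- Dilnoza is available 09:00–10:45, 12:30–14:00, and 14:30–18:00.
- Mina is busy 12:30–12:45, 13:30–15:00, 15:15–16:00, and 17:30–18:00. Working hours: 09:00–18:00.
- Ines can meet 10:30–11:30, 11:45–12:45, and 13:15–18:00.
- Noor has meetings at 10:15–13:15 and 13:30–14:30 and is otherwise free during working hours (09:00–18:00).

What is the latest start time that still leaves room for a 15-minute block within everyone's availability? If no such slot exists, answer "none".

Zheng free within 09:00–18:00: 11:15–11:45, 12:00–12:45, 15:00–16:45.
Mina free within 09:00–18:00: 09:00–12:30, 12:45–13:30, 15:00–15:15, 16:00–17:30.
Noor free within 09:00–18:00: 09:00–10:15, 13:15–13:30, 14:30–18:00.
Zheng ∩ Dilnoza: 12:30–12:45, 15:00–16:45.
Zheng ∩ Dilnoza ∩ Mina: 15:00–15:15, 16:00–16:45.
Zheng ∩ Dilnoza ∩ Mina ∩ Ines: 15:00–15:15, 16:00–16:45.
Zheng ∩ Dilnoza ∩ Mina ∩ Ines ∩ Noor: 15:00–15:15, 16:00–16:45.
Windows ≥ 15 min: 15:00–15:15, 16:00–16:45.
Latest start in the last window 16:00–16:45 is 16:45 − 15 min = 16:30.

16:30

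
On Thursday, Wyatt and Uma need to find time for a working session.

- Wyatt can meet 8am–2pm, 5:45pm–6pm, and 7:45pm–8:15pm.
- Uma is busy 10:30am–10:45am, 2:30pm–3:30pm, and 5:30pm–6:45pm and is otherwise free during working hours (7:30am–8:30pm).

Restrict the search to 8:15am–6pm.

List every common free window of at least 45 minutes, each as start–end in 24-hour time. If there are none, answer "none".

08:15–10:30, 10:45–14:00

Uma free within 07:30–20:30: 07:30–10:30, 10:45–14:30, 15:30–17:30, 18:45–20:30.
Wyatt ∩ Uma: 08:00–10:30, 10:45–14:00, 19:45–20:15.
Restricted to 08:15–18:00: 08:15–10:30, 10:45–14:00.
Windows ≥ 45 min: 08:15–10:30, 10:45–14:00.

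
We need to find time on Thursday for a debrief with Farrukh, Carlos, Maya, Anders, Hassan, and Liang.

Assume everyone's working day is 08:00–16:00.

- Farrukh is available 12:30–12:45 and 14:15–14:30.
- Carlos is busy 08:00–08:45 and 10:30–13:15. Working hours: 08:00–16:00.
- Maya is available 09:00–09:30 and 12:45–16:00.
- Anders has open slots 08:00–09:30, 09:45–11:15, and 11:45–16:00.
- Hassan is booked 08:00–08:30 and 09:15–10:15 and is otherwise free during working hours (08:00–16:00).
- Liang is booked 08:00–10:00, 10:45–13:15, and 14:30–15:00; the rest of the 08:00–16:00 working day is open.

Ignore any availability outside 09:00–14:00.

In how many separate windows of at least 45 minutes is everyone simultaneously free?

0

Carlos free within 08:00–16:00: 08:45–10:30, 13:15–16:00.
Hassan free within 08:00–16:00: 08:30–09:15, 10:15–16:00.
Liang free within 08:00–16:00: 10:00–10:45, 13:15–14:30, 15:00–16:00.
Farrukh ∩ Carlos: 14:15–14:30.
Farrukh ∩ Carlos ∩ Maya: 14:15–14:30.
Farrukh ∩ Carlos ∩ Maya ∩ Anders: 14:15–14:30.
Farrukh ∩ Carlos ∩ Maya ∩ Anders ∩ Hassan: 14:15–14:30.
Farrukh ∩ Carlos ∩ Maya ∩ Anders ∩ Hassan ∩ Liang: 14:15–14:30.
Restricted to 09:00–14:00: (none).
Windows ≥ 45 min: (none).
That's 0 windows.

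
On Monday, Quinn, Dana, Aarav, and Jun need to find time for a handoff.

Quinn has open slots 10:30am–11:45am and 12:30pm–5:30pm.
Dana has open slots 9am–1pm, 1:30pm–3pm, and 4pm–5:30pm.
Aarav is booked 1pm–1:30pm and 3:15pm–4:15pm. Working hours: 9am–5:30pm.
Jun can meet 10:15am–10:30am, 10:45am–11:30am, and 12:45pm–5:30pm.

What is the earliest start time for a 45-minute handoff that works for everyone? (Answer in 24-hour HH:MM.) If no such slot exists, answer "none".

Aarav free within 09:00–17:30: 09:00–13:00, 13:30–15:15, 16:15–17:30.
Quinn ∩ Dana: 10:30–11:45, 12:30–13:00, 13:30–15:00, 16:00–17:30.
Quinn ∩ Dana ∩ Aarav: 10:30–11:45, 12:30–13:00, 13:30–15:00, 16:15–17:30.
Quinn ∩ Dana ∩ Aarav ∩ Jun: 10:45–11:30, 12:45–13:00, 13:30–15:00, 16:15–17:30.
Windows ≥ 45 min: 10:45–11:30, 13:30–15:00, 16:15–17:30.
Earliest such window starts at 10:45.

10:45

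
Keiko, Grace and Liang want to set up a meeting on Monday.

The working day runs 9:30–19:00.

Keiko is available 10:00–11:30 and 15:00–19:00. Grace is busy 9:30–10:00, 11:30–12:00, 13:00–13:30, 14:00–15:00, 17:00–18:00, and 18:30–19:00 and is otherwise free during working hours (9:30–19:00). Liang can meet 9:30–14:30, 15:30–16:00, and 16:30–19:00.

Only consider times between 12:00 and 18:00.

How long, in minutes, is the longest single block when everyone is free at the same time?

Grace free within 09:30–19:00: 10:00–11:30, 12:00–13:00, 13:30–14:00, 15:00–17:00, 18:00–18:30.
Keiko ∩ Grace: 10:00–11:30, 15:00–17:00, 18:00–18:30.
Keiko ∩ Grace ∩ Liang: 10:00–11:30, 15:30–16:00, 16:30–17:00, 18:00–18:30.
Restricted to 12:00–18:00: 15:30–16:00, 16:30–17:00.
Common window lengths: 30, 30 min; longest is 30.

30 minutes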